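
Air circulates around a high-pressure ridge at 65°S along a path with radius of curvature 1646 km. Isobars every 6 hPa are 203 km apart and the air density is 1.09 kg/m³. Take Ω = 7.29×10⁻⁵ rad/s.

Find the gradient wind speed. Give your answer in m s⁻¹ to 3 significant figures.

22.9 m s⁻¹

Coriolis parameter at 65°S:
f = 2Ω sin φ = 2 × 7.29×10⁻⁵ × sin 65° = 1.32×10⁻⁴ s⁻¹
Pressure gradient: |∂P/∂n| = 600 Pa / 203000 m = 2.96×10⁻³ Pa/m
Geostrophic speed: V_g = |∂P/∂n|/(fρ) = 2.96×10⁻³/(1.32×10⁻⁴ × 1.09) = 20.5 m/s
Around a high, pressure-gradient force acts outward with centrifugal, so Coriolis balances both:
fV = (1/ρ)|∂P/∂n| + V²/R  →  V² − fR·V + fR·V_g = 0
With fR = 1.32×10⁻⁴ × 1646×10³ m = 218 m/s:
V = [fR − √((fR)² − 4 fR V_g)]/2 = [218 − √(218² − 4×218×20.5)]/2 = 22.9 m/s
Supergeostrophic (V > V_g = 20.5 m/s), as expected around a high.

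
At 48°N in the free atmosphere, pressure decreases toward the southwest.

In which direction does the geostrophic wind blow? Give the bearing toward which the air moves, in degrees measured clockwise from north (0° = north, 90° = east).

The pressure-gradient force points toward the southwest (bearing 225°).
Geostrophic balance: in the Northern Hemisphere the Coriolis force deflects motion to the right, so the geostrophic wind blows 90° to the right of the pressure-gradient force (low pressure on the left).
Rotating 225° by 90° clockwise gives 315° — the wind blows toward the northwest.

315°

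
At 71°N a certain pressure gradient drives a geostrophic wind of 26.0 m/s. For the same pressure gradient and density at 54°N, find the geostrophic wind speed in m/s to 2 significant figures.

30 m/s

With the same pressure gradient and density, V_g ∝ 1/f ∝ 1/sin φ.
V₂ = V₁ · sin φ₁ / sin φ₂ = 26.0 × sin 71° / sin 54°
V₂ = 26.0 × 0.9455/0.8090 = 30 m/s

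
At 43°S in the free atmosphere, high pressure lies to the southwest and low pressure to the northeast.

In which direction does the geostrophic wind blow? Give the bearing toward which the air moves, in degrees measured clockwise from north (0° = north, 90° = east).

315°

The pressure-gradient force points toward the northeast (bearing 045°).
Geostrophic balance: in the Southern Hemisphere the Coriolis force deflects motion to the left, so the geostrophic wind blows 90° to the left of the pressure-gradient force (low pressure on the right).
Rotating 045° by 90° counterclockwise gives 315° — the wind blows toward the northwest.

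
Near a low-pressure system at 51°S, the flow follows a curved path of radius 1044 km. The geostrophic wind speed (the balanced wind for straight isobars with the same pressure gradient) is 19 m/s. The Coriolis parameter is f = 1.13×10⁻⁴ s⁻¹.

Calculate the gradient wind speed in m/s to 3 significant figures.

16.7 m/s

Around a low, centrifugal force acts outward with Coriolis, so pressure-gradient force balances both:
(1/ρ)|∂P/∂n| = fV + V²/R  →  V² + fR·V − fR·V_g = 0
With fR = 1.13×10⁻⁴ × 1044×10³ m = 118 m/s:
V = [−fR + √((fR)² + 4 fR V_g)]/2 = [−118 + √(118² + 4×118×19)]/2 = 16.7 m/s
Subgeostrophic (V < V_g = 19 m/s), as expected around a low.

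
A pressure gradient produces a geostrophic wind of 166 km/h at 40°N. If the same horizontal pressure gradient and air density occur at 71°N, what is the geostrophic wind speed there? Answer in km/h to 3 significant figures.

With the same pressure gradient and density, V_g ∝ 1/f ∝ 1/sin φ.
V₂ = V₁ · sin φ₁ / sin φ₂ = 166 × sin 40° / sin 71°
V₂ = 166 × 0.6428/0.9455 = 113 km/h

113 km/h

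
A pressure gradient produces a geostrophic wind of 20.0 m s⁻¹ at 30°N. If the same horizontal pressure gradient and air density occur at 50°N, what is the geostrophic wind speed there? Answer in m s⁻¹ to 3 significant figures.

With the same pressure gradient and density, V_g ∝ 1/f ∝ 1/sin φ.
V₂ = V₁ · sin φ₁ / sin φ₂ = 20.0 × sin 30° / sin 50°
V₂ = 20.0 × 0.5000/0.7660 = 13.1 m s⁻¹

13.1 m s⁻¹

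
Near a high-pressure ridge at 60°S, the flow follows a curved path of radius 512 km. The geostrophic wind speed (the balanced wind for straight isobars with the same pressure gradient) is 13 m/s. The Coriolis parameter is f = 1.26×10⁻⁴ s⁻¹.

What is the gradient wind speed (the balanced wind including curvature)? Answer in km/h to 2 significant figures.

65 km/h

Around a high, pressure-gradient force acts outward with centrifugal, so Coriolis balances both:
fV = (1/ρ)|∂P/∂n| + V²/R  →  V² − fR·V + fR·V_g = 0
With fR = 1.26×10⁻⁴ × 512×10³ m = 64.5 m/s:
V = [fR − √((fR)² − 4 fR V_g)]/2 = [64.5 − √(64.5² − 4×64.5×13)]/2 = 18.1 m/s
Supergeostrophic (V > V_g = 13 m/s), as expected around a high.
Converting: 18.1 m/s × 3.6 = 65 km/h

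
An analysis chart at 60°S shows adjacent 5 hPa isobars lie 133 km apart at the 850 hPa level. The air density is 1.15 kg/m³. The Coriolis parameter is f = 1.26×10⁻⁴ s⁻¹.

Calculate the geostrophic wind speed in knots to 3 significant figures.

50.4 knots

Pressure gradient: |∂P/∂n| = 500 Pa / 133000 m = 3.76×10⁻³ Pa/m
Geostrophic balance (pressure-gradient force = Coriolis force):
V_g = (1/(fρ)) |∂P/∂n| = 3.76×10⁻³ / (1.26×10⁻⁴ × 1.15) = 25.9 m/s
Converting: 25.9 m/s × 1.944 = 50.4 knots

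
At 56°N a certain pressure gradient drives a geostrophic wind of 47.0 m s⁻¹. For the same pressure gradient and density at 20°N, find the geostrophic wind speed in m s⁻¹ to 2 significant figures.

With the same pressure gradient and density, V_g ∝ 1/f ∝ 1/sin φ.
V₂ = V₁ · sin φ₁ / sin φ₂ = 47.0 × sin 56° / sin 20°
V₂ = 47.0 × 0.8290/0.3420 = 110 m s⁻¹

110 m s⁻¹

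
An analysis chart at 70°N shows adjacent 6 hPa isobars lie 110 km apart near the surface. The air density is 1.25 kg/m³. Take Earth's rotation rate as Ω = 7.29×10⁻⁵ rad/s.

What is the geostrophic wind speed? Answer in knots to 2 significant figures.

62 knots

Coriolis parameter at 70°N:
f = 2Ω sin φ = 2 × 7.29×10⁻⁵ × sin 70° = 1.37×10⁻⁴ s⁻¹
Pressure gradient: |∂P/∂n| = 600 Pa / 110000 m = 5.45×10⁻³ Pa/m
Geostrophic balance (pressure-gradient force = Coriolis force):
V_g = (1/(fρ)) |∂P/∂n| = 5.45×10⁻³ / (1.37×10⁻⁴ × 1.25) = 31.8 m/s
Converting: 31.8 m/s × 1.944 = 62 knots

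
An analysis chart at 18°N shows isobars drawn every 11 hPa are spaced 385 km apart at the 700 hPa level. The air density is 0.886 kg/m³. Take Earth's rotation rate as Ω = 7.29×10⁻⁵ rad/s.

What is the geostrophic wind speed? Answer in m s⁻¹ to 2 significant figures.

Coriolis parameter at 18°N:
f = 2Ω sin φ = 2 × 7.29×10⁻⁵ × sin 18° = 4.51×10⁻⁵ s⁻¹
Pressure gradient: |∂P/∂n| = 1100 Pa / 385000 m = 2.86×10⁻³ Pa/m
Geostrophic balance (pressure-gradient force = Coriolis force):
V_g = (1/(fρ)) |∂P/∂n| = 2.86×10⁻³ / (4.51×10⁻⁵ × 0.886) = 71.6 m/s

72 m s⁻¹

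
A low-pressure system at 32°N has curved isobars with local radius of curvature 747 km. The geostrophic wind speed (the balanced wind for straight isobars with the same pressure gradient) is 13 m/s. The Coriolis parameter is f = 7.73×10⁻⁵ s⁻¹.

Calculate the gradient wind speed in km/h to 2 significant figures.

39 km/h

Around a low, centrifugal force acts outward with Coriolis, so pressure-gradient force balances both:
(1/ρ)|∂P/∂n| = fV + V²/R  →  V² + fR·V − fR·V_g = 0
With fR = 7.73×10⁻⁵ × 747×10³ m = 57.7 m/s:
V = [−fR + √((fR)² + 4 fR V_g)]/2 = [−57.7 + √(57.7² + 4×57.7×13)]/2 = 10.9 m/s
Subgeostrophic (V < V_g = 13 m/s), as expected around a low.
Converting: 10.9 m/s × 3.6 = 39 km/h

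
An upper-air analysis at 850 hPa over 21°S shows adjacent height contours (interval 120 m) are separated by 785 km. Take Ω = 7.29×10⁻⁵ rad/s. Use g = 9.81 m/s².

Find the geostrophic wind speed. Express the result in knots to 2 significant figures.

56 knots

Coriolis parameter at 21°S:
f = 2Ω sin φ = 2 × 7.29×10⁻⁵ × sin 21° = 5.23×10⁻⁵ s⁻¹
Height gradient: |∂Z/∂n| = 120 m / 785000 m = 1.53×10⁻⁴
On a pressure surface, geostrophic balance gives V_g = (g/f)|∂Z/∂n|:
V_g = 9.81 × 1.53×10⁻⁴ / 5.23×10⁻⁵ = 28.7 m/s
Converting: 28.7 m/s × 1.944 = 56 knots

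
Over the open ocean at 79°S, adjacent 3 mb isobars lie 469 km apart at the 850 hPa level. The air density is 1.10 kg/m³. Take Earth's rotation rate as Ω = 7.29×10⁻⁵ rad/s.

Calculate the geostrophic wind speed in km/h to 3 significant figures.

14.6 km/h

Coriolis parameter at 79°S:
f = 2Ω sin φ = 2 × 7.29×10⁻⁵ × sin 79° = 1.43×10⁻⁴ s⁻¹
Pressure gradient: |∂P/∂n| = 300 Pa / 469000 m = 6.40×10⁻⁴ Pa/m
Geostrophic balance (pressure-gradient force = Coriolis force):
V_g = (1/(fρ)) |∂P/∂n| = 6.40×10⁻⁴ / (1.43×10⁻⁴ × 1.10) = 4.06 m/s
Converting: 4.06 m/s × 3.6 = 14.6 km/h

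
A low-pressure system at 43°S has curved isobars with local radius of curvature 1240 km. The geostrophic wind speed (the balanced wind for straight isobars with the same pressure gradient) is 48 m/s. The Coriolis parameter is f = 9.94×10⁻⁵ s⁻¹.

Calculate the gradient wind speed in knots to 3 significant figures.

Around a low, centrifugal force acts outward with Coriolis, so pressure-gradient force balances both:
(1/ρ)|∂P/∂n| = fV + V²/R  →  V² + fR·V − fR·V_g = 0
With fR = 9.94×10⁻⁵ × 1240×10³ m = 123 m/s:
V = [−fR + √((fR)² + 4 fR V_g)]/2 = [−123 + √(123² + 4×123×48)]/2 = 36.9 m/s
Subgeostrophic (V < V_g = 48 m/s), as expected around a low.
Converting: 36.9 m/s × 1.944 = 71.8 knots

71.8 knots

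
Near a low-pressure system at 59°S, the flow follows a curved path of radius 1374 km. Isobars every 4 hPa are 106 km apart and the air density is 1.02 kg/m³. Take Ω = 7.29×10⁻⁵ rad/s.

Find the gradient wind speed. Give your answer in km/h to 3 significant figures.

92.7 km/h

Coriolis parameter at 59°S:
f = 2Ω sin φ = 2 × 7.29×10⁻⁵ × sin 59° = 1.25×10⁻⁴ s⁻¹
Pressure gradient: |∂P/∂n| = 400 Pa / 106000 m = 3.77×10⁻³ Pa/m
Geostrophic speed: V_g = |∂P/∂n|/(fρ) = 3.77×10⁻³/(1.25×10⁻⁴ × 1.02) = 29.6 m/s
Around a low, centrifugal force acts outward with Coriolis, so pressure-gradient force balances both:
(1/ρ)|∂P/∂n| = fV + V²/R  →  V² + fR·V − fR·V_g = 0
With fR = 1.25×10⁻⁴ × 1374×10³ m = 172 m/s:
V = [−fR + √((fR)² + 4 fR V_g)]/2 = [−172 + √(172² + 4×172×29.6)]/2 = 25.7 m/s
Subgeostrophic (V < V_g = 29.6 m/s), as expected around a low.
Converting: 25.7 m/s × 3.6 = 92.7 km/h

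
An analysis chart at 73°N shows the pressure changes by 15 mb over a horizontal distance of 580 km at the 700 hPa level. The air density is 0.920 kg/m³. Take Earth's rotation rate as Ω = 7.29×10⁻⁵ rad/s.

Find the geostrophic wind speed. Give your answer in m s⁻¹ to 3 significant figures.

20.2 m s⁻¹

Coriolis parameter at 73°N:
f = 2Ω sin φ = 2 × 7.29×10⁻⁵ × sin 73° = 1.39×10⁻⁴ s⁻¹
Pressure gradient: |∂P/∂n| = 1500 Pa / 580000 m = 2.59×10⁻³ Pa/m
Geostrophic balance (pressure-gradient force = Coriolis force):
V_g = (1/(fρ)) |∂P/∂n| = 2.59×10⁻³ / (1.39×10⁻⁴ × 0.920) = 20.2 m/s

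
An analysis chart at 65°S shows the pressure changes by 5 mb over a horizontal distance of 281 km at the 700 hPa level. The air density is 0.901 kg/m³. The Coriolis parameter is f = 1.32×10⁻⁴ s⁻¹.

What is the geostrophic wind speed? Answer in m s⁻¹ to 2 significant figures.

Pressure gradient: |∂P/∂n| = 500 Pa / 281000 m = 1.78×10⁻³ Pa/m
Geostrophic balance (pressure-gradient force = Coriolis force):
V_g = (1/(fρ)) |∂P/∂n| = 1.78×10⁻³ / (1.32×10⁻⁴ × 0.901) = 15.0 m/s

15 m s⁻¹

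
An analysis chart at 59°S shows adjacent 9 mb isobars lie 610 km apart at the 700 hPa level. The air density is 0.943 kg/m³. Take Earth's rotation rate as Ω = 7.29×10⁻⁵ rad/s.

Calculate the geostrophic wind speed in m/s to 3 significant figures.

Coriolis parameter at 59°S:
f = 2Ω sin φ = 2 × 7.29×10⁻⁵ × sin 59° = 1.25×10⁻⁴ s⁻¹
Pressure gradient: |∂P/∂n| = 900 Pa / 610000 m = 1.48×10⁻³ Pa/m
Geostrophic balance (pressure-gradient force = Coriolis force):
V_g = (1/(fρ)) |∂P/∂n| = 1.48×10⁻³ / (1.25×10⁻⁴ × 0.943) = 12.5 m/s

12.5 m/s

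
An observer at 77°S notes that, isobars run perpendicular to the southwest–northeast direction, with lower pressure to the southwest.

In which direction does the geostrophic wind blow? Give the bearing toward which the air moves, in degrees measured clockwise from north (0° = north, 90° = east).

The pressure-gradient force points toward the southwest (bearing 225°).
Geostrophic balance: in the Southern Hemisphere the Coriolis force deflects motion to the left, so the geostrophic wind blows 90° to the left of the pressure-gradient force (low pressure on the right).
Rotating 225° by 90° counterclockwise gives 135° — the wind blows toward the southeast.

135°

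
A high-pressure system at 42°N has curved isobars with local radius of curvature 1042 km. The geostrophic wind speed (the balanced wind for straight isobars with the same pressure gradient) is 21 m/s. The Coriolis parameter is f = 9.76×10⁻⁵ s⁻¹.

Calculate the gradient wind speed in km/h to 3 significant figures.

Around a high, pressure-gradient force acts outward with centrifugal, so Coriolis balances both:
fV = (1/ρ)|∂P/∂n| + V²/R  →  V² − fR·V + fR·V_g = 0
With fR = 9.76×10⁻⁵ × 1042×10³ m = 102 m/s:
V = [fR − √((fR)² − 4 fR V_g)]/2 = [102 − √(102² − 4×102×21)]/2 = 29.6 m/s
Supergeostrophic (V > V_g = 21 m/s), as expected around a high.
Converting: 29.6 m/s × 3.6 = 107 km/h

107 km/h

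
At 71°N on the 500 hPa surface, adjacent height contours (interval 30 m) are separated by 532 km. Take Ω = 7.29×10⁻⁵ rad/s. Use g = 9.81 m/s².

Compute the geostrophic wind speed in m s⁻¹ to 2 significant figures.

Coriolis parameter at 71°N:
f = 2Ω sin φ = 2 × 7.29×10⁻⁵ × sin 71° = 1.38×10⁻⁴ s⁻¹
Height gradient: |∂Z/∂n| = 30 m / 532000 m = 5.64×10⁻⁵
On a pressure surface, geostrophic balance gives V_g = (g/f)|∂Z/∂n|:
V_g = 9.81 × 5.64×10⁻⁵ / 1.38×10⁻⁴ = 4.01 m/s

4.0 m s⁻¹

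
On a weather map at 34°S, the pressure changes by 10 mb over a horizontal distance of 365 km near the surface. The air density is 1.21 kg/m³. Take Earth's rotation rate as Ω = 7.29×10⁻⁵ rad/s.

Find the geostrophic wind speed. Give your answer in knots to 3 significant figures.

Coriolis parameter at 34°S:
f = 2Ω sin φ = 2 × 7.29×10⁻⁵ × sin 34° = 8.15×10⁻⁵ s⁻¹
Pressure gradient: |∂P/∂n| = 1000 Pa / 365000 m = 2.74×10⁻³ Pa/m
Geostrophic balance (pressure-gradient force = Coriolis force):
V_g = (1/(fρ)) |∂P/∂n| = 2.74×10⁻³ / (8.15×10⁻⁵ × 1.21) = 27.8 m/s
Converting: 27.8 m/s × 1.944 = 54.0 knots

54.0 knots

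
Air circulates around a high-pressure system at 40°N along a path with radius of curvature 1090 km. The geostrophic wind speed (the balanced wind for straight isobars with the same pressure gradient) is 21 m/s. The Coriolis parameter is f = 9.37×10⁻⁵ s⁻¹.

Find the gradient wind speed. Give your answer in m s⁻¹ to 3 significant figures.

Around a high, pressure-gradient force acts outward with centrifugal, so Coriolis balances both:
fV = (1/ρ)|∂P/∂n| + V²/R  →  V² − fR·V + fR·V_g = 0
With fR = 9.37×10⁻⁵ × 1090×10³ m = 102 m/s:
V = [fR − √((fR)² − 4 fR V_g)]/2 = [102 − √(102² − 4×102×21)]/2 = 29.5 m/s
Supergeostrophic (V > V_g = 21 m/s), as expected around a high.

29.5 m s⁻¹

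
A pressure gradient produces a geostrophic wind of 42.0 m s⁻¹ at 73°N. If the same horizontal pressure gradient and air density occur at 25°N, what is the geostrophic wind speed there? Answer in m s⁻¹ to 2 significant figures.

With the same pressure gradient and density, V_g ∝ 1/f ∝ 1/sin φ.
V₂ = V₁ · sin φ₁ / sin φ₂ = 42.0 × sin 73° / sin 25°
V₂ = 42.0 × 0.9563/0.4226 = 95 m s⁻¹

95 m s⁻¹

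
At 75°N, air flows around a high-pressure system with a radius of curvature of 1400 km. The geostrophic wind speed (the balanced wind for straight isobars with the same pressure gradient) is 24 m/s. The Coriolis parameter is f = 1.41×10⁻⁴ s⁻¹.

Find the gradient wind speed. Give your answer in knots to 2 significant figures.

54 knots

Around a high, pressure-gradient force acts outward with centrifugal, so Coriolis balances both:
fV = (1/ρ)|∂P/∂n| + V²/R  →  V² − fR·V + fR·V_g = 0
With fR = 1.41×10⁻⁴ × 1400×10³ m = 197 m/s:
V = [fR − √((fR)² − 4 fR V_g)]/2 = [197 − √(197² − 4×197×24)]/2 = 28 m/s
Supergeostrophic (V > V_g = 24 m/s), as expected around a high.
Converting: 28 m/s × 1.944 = 54 knots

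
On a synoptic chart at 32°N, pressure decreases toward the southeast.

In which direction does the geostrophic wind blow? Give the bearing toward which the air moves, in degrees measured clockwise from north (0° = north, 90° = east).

The pressure-gradient force points toward the southeast (bearing 135°).
Geostrophic balance: in the Northern Hemisphere the Coriolis force deflects motion to the right, so the geostrophic wind blows 90° to the right of the pressure-gradient force (low pressure on the left).
Rotating 135° by 90° clockwise gives 225° — the wind blows toward the southwest.

225°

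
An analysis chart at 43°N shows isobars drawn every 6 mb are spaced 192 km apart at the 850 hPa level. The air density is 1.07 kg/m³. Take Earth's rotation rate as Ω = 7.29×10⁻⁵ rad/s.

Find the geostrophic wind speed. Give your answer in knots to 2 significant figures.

Coriolis parameter at 43°N:
f = 2Ω sin φ = 2 × 7.29×10⁻⁵ × sin 43° = 9.94×10⁻⁵ s⁻¹
Pressure gradient: |∂P/∂n| = 600 Pa / 192000 m = 3.12×10⁻³ Pa/m
Geostrophic balance (pressure-gradient force = Coriolis force):
V_g = (1/(fρ)) |∂P/∂n| = 3.12×10⁻³ / (9.94×10⁻⁵ × 1.07) = 29.4 m/s
Converting: 29.4 m/s × 1.944 = 57 knots

57 knots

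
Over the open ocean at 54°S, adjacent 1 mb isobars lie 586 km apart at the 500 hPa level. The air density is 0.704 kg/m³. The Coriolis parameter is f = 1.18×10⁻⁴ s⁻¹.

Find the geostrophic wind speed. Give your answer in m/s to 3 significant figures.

Pressure gradient: |∂P/∂n| = 100 Pa / 586000 m = 1.71×10⁻⁴ Pa/m
Geostrophic balance (pressure-gradient force = Coriolis force):
V_g = (1/(fρ)) |∂P/∂n| = 1.71×10⁻⁴ / (1.18×10⁻⁴ × 0.704) = 2.05 m/s

2.05 m/s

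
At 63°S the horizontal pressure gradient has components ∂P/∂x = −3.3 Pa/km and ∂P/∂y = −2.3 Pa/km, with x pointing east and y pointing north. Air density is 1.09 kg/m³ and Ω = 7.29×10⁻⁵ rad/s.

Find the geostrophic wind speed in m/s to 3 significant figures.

Coriolis parameter at 63°S:
f = 2Ω sin φ = 2 × 7.29×10⁻⁵ × sin 63° = 1.30×10⁻⁴ s⁻¹
In the Southern Hemisphere f is negative: f = −1.30×10⁻⁴ s⁻¹.
Component geostrophic relations (x east, y north):
u_g = −(1/(fρ)) ∂P/∂y,  v_g = (1/(fρ)) ∂P/∂x
u_g = −(−2.3×10⁻³)/(−1.30×10⁻⁴ × 1.09) = −16.2 m/s;  v_g = (−3.3×10⁻³)/(−1.30×10⁻⁴ × 1.09) = 23.3 m/s
|V_g| = √(u_g² + v_g²) = 28.4 m/s

28.4 m/s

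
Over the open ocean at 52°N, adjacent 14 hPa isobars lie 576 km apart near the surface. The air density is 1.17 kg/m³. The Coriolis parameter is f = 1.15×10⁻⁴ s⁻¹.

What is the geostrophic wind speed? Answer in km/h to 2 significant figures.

Pressure gradient: |∂P/∂n| = 1400 Pa / 576000 m = 2.43×10⁻³ Pa/m
Geostrophic balance (pressure-gradient force = Coriolis force):
V_g = (1/(fρ)) |∂P/∂n| = 2.43×10⁻³ / (1.15×10⁻⁴ × 1.17) = 18.1 m/s
Converting: 18.1 m/s × 3.6 = 65 km/h

65 km/h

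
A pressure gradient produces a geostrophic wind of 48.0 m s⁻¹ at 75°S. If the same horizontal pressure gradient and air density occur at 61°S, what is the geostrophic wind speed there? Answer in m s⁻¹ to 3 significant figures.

With the same pressure gradient and density, V_g ∝ 1/f ∝ 1/sin φ.
V₂ = V₁ · sin φ₁ / sin φ₂ = 48.0 × sin 75° / sin 61°
V₂ = 48.0 × 0.9659/0.8746 = 53.0 m s⁻¹

53.0 m s⁻¹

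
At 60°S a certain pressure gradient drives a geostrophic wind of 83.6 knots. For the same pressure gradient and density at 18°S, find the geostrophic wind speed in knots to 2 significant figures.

230 knots

With the same pressure gradient and density, V_g ∝ 1/f ∝ 1/sin φ.
V₂ = V₁ · sin φ₁ / sin φ₂ = 83.6 × sin 60° / sin 18°
V₂ = 83.6 × 0.8660/0.3090 = 230 knots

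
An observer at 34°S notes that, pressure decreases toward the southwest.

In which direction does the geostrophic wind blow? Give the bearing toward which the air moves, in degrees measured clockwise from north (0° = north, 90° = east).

The pressure-gradient force points toward the southwest (bearing 225°).
Geostrophic balance: in the Southern Hemisphere the Coriolis force deflects motion to the left, so the geostrophic wind blows 90° to the left of the pressure-gradient force (low pressure on the right).
Rotating 225° by 90° counterclockwise gives 135° — the wind blows toward the southeast.

135°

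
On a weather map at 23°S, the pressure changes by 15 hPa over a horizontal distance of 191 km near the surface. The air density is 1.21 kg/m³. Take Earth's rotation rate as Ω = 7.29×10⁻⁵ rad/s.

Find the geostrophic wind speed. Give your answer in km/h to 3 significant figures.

Coriolis parameter at 23°S:
f = 2Ω sin φ = 2 × 7.29×10⁻⁵ × sin 23° = 5.70×10⁻⁵ s⁻¹
Pressure gradient: |∂P/∂n| = 1500 Pa / 191000 m = 7.85×10⁻³ Pa/m
Geostrophic balance (pressure-gradient force = Coriolis force):
V_g = (1/(fρ)) |∂P/∂n| = 7.85×10⁻³ / (5.70×10⁻⁵ × 1.21) = 114 m/s
Converting: 114 m/s × 3.6 = 410 km/h

410 km/h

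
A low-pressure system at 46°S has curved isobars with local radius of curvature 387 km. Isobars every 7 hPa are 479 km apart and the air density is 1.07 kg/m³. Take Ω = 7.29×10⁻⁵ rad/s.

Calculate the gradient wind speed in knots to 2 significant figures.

Coriolis parameter at 46°S:
f = 2Ω sin φ = 2 × 7.29×10⁻⁵ × sin 46° = 1.05×10⁻⁴ s⁻¹
Pressure gradient: |∂P/∂n| = 700 Pa / 479000 m = 1.46×10⁻³ Pa/m
Geostrophic speed: V_g = |∂P/∂n|/(fρ) = 1.46×10⁻³/(1.05×10⁻⁴ × 1.07) = 13.0 m/s
Around a low, centrifugal force acts outward with Coriolis, so pressure-gradient force balances both:
(1/ρ)|∂P/∂n| = fV + V²/R  →  V² + fR·V − fR·V_g = 0
With fR = 1.05×10⁻⁴ × 387×10³ m = 40.6 m/s:
V = [−fR + √((fR)² + 4 fR V_g)]/2 = [−40.6 + √(40.6² + 4×40.6×13)]/2 = 10.4 m/s
Subgeostrophic (V < V_g = 13 m/s), as expected around a low.
Converting: 10.4 m/s × 1.944 = 20 knots

20 knots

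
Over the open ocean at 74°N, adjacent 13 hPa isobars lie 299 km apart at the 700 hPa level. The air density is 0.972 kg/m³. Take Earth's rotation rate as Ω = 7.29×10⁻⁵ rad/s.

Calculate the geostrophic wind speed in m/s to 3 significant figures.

31.9 m/s

Coriolis parameter at 74°N:
f = 2Ω sin φ = 2 × 7.29×10⁻⁵ × sin 74° = 1.40×10⁻⁴ s⁻¹
Pressure gradient: |∂P/∂n| = 1300 Pa / 299000 m = 4.35×10⁻³ Pa/m
Geostrophic balance (pressure-gradient force = Coriolis force):
V_g = (1/(fρ)) |∂P/∂n| = 4.35×10⁻³ / (1.40×10⁻⁴ × 0.972) = 31.9 m/s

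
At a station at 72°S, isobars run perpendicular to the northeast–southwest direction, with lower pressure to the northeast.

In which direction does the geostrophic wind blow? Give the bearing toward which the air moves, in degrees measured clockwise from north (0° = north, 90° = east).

315°

The pressure-gradient force points toward the northeast (bearing 045°).
Geostrophic balance: in the Southern Hemisphere the Coriolis force deflects motion to the left, so the geostrophic wind blows 90° to the left of the pressure-gradient force (low pressure on the right).
Rotating 045° by 90° counterclockwise gives 315° — the wind blows toward the northwest.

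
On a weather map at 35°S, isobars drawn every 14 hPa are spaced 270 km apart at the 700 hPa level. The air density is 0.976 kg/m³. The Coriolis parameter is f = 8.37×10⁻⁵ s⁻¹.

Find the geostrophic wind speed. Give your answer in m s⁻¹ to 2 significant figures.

Pressure gradient: |∂P/∂n| = 1400 Pa / 270000 m = 5.19×10⁻³ Pa/m
Geostrophic balance (pressure-gradient force = Coriolis force):
V_g = (1/(fρ)) |∂P/∂n| = 5.19×10⁻³ / (8.37×10⁻⁵ × 0.976) = 63.5 m/s

63 m s⁻¹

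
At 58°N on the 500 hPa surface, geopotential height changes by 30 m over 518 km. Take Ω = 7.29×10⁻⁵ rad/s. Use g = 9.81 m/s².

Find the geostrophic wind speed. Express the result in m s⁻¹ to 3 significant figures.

Coriolis parameter at 58°N:
f = 2Ω sin φ = 2 × 7.29×10⁻⁵ × sin 58° = 1.24×10⁻⁴ s⁻¹
Height gradient: |∂Z/∂n| = 30 m / 518000 m = 5.79×10⁻⁵
On a pressure surface, geostrophic balance gives V_g = (g/f)|∂Z/∂n|:
V_g = 9.81 × 5.79×10⁻⁵ / 1.24×10⁻⁴ = 4.59 m/s

4.59 m s⁻¹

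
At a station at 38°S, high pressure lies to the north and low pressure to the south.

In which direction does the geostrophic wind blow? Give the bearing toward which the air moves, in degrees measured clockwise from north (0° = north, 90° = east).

The pressure-gradient force points toward the south (bearing 180°).
Geostrophic balance: in the Southern Hemisphere the Coriolis force deflects motion to the left, so the geostrophic wind blows 90° to the left of the pressure-gradient force (low pressure on the right).
Rotating 180° by 90° counterclockwise gives 090° — the wind blows toward the east.

090°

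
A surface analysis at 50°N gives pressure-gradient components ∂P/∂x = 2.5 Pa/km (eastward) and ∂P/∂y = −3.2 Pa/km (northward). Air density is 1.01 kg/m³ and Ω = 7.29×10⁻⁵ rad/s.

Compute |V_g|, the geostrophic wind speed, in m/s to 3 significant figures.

Coriolis parameter at 50°N:
f = 2Ω sin φ = 2 × 7.29×10⁻⁵ × sin 50° = 1.12×10⁻⁴ s⁻¹
Component geostrophic relations (x east, y north):
u_g = −(1/(fρ)) ∂P/∂y,  v_g = (1/(fρ)) ∂P/∂x
u_g = −(−3.2×10⁻³)/(1.12×10⁻⁴ × 1.01) = 28.4 m/s;  v_g = (2.5×10⁻³)/(1.12×10⁻⁴ × 1.01) = 22.2 m/s
|V_g| = √(u_g² + v_g²) = 36.0 m/s

36.0 m/s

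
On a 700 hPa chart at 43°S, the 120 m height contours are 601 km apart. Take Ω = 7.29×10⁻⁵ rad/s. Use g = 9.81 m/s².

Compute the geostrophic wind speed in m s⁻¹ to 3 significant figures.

19.7 m s⁻¹

Coriolis parameter at 43°S:
f = 2Ω sin φ = 2 × 7.29×10⁻⁵ × sin 43° = 9.94×10⁻⁵ s⁻¹
Height gradient: |∂Z/∂n| = 120 m / 601000 m = 2.00×10⁻⁴
On a pressure surface, geostrophic balance gives V_g = (g/f)|∂Z/∂n|:
V_g = 9.81 × 2.00×10⁻⁴ / 9.94×10⁻⁵ = 19.7 m/s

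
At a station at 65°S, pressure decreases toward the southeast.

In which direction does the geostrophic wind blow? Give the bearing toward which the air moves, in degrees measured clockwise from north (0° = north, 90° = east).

The pressure-gradient force points toward the southeast (bearing 135°).
Geostrophic balance: in the Southern Hemisphere the Coriolis force deflects motion to the left, so the geostrophic wind blows 90° to the left of the pressure-gradient force (low pressure on the right).
Rotating 135° by 90° counterclockwise gives 045° — the wind blows toward the northeast.

045°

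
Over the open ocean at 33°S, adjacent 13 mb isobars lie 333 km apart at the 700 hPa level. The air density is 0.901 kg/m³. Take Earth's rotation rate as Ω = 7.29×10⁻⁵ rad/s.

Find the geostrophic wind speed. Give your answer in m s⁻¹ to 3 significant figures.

Coriolis parameter at 33°S:
f = 2Ω sin φ = 2 × 7.29×10⁻⁵ × sin 33° = 7.94×10⁻⁵ s⁻¹
Pressure gradient: |∂P/∂n| = 1300 Pa / 333000 m = 3.90×10⁻³ Pa/m
Geostrophic balance (pressure-gradient force = Coriolis force):
V_g = (1/(fρ)) |∂P/∂n| = 3.90×10⁻³ / (7.94×10⁻⁵ × 0.901) = 54.6 m/s

54.6 m s⁻¹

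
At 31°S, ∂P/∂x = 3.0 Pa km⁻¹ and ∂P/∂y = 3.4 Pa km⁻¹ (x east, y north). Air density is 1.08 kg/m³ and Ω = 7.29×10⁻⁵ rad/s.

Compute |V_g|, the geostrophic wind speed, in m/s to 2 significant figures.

56 m/s

Coriolis parameter at 31°S:
f = 2Ω sin φ = 2 × 7.29×10⁻⁵ × sin 31° = 7.51×10⁻⁵ s⁻¹
In the Southern Hemisphere f is negative: f = −7.51×10⁻⁵ s⁻¹.
Component geostrophic relations (x east, y north):
u_g = −(1/(fρ)) ∂P/∂y,  v_g = (1/(fρ)) ∂P/∂x
u_g = −(3.4×10⁻³)/(−7.51×10⁻⁵ × 1.08) = 41.9 m/s;  v_g = (3.0×10⁻³)/(−7.51×10⁻⁵ × 1.08) = −37.0 m/s
|V_g| = √(u_g² + v_g²) = 55.9 m/s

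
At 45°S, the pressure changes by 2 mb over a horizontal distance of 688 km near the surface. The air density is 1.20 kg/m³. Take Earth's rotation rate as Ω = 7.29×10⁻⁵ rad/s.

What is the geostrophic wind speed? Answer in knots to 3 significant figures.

4.57 knots

Coriolis parameter at 45°S:
f = 2Ω sin φ = 2 × 7.29×10⁻⁵ × sin 45° = 1.03×10⁻⁴ s⁻¹
Pressure gradient: |∂P/∂n| = 200 Pa / 688000 m = 2.91×10⁻⁴ Pa/m
Geostrophic balance (pressure-gradient force = Coriolis force):
V_g = (1/(fρ)) |∂P/∂n| = 2.91×10⁻⁴ / (1.03×10⁻⁴ × 1.20) = 2.35 m/s
Converting: 2.35 m/s × 1.944 = 4.57 knots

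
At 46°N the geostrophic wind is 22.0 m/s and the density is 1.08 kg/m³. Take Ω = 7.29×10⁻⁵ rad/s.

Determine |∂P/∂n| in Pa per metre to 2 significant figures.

2.5×10⁻³ Pa/m

Coriolis parameter at 46°N:
f = 2Ω sin φ = 2 × 7.29×10⁻⁵ × sin 46° = 1.05×10⁻⁴ s⁻¹
Geostrophic balance rearranged: |∂P/∂n| = f ρ V_g
|∂P/∂n| = 1.05×10⁻⁴ × 1.08 × 22.0 = 2.49×10⁻³ Pa/m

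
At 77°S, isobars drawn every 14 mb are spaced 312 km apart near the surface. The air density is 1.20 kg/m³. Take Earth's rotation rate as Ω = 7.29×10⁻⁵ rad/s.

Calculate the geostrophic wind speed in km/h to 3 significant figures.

94.8 km/h

Coriolis parameter at 77°S:
f = 2Ω sin φ = 2 × 7.29×10⁻⁵ × sin 77° = 1.42×10⁻⁴ s⁻¹
Pressure gradient: |∂P/∂n| = 1400 Pa / 312000 m = 4.49×10⁻³ Pa/m
Geostrophic balance (pressure-gradient force = Coriolis force):
V_g = (1/(fρ)) |∂P/∂n| = 4.49×10⁻³ / (1.42×10⁻⁴ × 1.20) = 26.3 m/s
Converting: 26.3 m/s × 3.6 = 94.8 km/h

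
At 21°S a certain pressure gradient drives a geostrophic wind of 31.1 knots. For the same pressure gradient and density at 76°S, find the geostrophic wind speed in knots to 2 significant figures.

11 knots

With the same pressure gradient and density, V_g ∝ 1/f ∝ 1/sin φ.
V₂ = V₁ · sin φ₁ / sin φ₂ = 31.1 × sin 21° / sin 76°
V₂ = 31.1 × 0.3584/0.9703 = 11 knots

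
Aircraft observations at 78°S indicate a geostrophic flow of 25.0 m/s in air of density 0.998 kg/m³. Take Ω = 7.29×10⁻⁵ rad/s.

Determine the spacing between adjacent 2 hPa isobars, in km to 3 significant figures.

56.2 km

Coriolis parameter at 78°S:
f = 2Ω sin φ = 2 × 7.29×10⁻⁵ × sin 78° = 1.43×10⁻⁴ s⁻¹
Geostrophic balance rearranged: |∂P/∂n| = f ρ V_g
|∂P/∂n| = 1.43×10⁻⁴ × 0.998 × 25.0 = 3.56×10⁻³ Pa/m
Isobar spacing: Δn = ΔP/|∂P/∂n| = 200 Pa / 3.56×10⁻³ Pa/m = 56208 m ≈ 56.2 km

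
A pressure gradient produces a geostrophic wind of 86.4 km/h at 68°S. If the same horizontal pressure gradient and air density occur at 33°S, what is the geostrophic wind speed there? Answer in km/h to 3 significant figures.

With the same pressure gradient and density, V_g ∝ 1/f ∝ 1/sin φ.
V₂ = V₁ · sin φ₁ / sin φ₂ = 86.4 × sin 68° / sin 33°
V₂ = 86.4 × 0.9272/0.5446 = 147 km/h

147 km/h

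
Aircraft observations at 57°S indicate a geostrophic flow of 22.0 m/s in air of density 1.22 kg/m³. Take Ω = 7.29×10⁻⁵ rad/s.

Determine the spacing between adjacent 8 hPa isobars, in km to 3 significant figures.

244 km

Coriolis parameter at 57°S:
f = 2Ω sin φ = 2 × 7.29×10⁻⁵ × sin 57° = 1.22×10⁻⁴ s⁻¹
Geostrophic balance rearranged: |∂P/∂n| = f ρ V_g
|∂P/∂n| = 1.22×10⁻⁴ × 1.22 × 22.0 = 3.28×10⁻³ Pa/m
Isobar spacing: Δn = ΔP/|∂P/∂n| = 800 Pa / 3.28×10⁻³ Pa/m = 243758 m ≈ 244 km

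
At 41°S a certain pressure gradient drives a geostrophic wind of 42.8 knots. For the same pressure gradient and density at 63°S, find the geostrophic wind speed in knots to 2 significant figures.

With the same pressure gradient and density, V_g ∝ 1/f ∝ 1/sin φ.
V₂ = V₁ · sin φ₁ / sin φ₂ = 42.8 × sin 41° / sin 63°
V₂ = 42.8 × 0.6561/0.8910 = 32 knots

32 knots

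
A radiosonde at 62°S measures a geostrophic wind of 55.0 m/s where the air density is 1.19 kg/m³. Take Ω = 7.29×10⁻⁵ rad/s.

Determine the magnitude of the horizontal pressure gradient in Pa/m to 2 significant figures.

Coriolis parameter at 62°S:
f = 2Ω sin φ = 2 × 7.29×10⁻⁵ × sin 62° = 1.29×10⁻⁴ s⁻¹
Geostrophic balance rearranged: |∂P/∂n| = f ρ V_g
|∂P/∂n| = 1.29×10⁻⁴ × 1.19 × 55.0 = 8.43×10⁻³ Pa/m

8.4×10⁻³ Pa/m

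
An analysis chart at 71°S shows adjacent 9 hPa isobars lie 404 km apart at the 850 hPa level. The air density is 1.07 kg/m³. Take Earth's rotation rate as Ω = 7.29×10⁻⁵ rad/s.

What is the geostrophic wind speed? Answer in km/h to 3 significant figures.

Coriolis parameter at 71°S:
f = 2Ω sin φ = 2 × 7.29×10⁻⁵ × sin 71° = 1.38×10⁻⁴ s⁻¹
Pressure gradient: |∂P/∂n| = 900 Pa / 404000 m = 2.23×10⁻³ Pa/m
Geostrophic balance (pressure-gradient force = Coriolis force):
V_g = (1/(fρ)) |∂P/∂n| = 2.23×10⁻³ / (1.38×10⁻⁴ × 1.07) = 15.1 m/s
Converting: 15.1 m/s × 3.6 = 54.4 km/h

54.4 km/h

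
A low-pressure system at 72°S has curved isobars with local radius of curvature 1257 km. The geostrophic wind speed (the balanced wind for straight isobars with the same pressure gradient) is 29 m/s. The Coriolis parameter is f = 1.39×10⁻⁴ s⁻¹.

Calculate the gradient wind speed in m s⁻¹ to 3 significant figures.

25.3 m s⁻¹

Around a low, centrifugal force acts outward with Coriolis, so pressure-gradient force balances both:
(1/ρ)|∂P/∂n| = fV + V²/R  →  V² + fR·V − fR·V_g = 0
With fR = 1.39×10⁻⁴ × 1257×10³ m = 175 m/s:
V = [−fR + √((fR)² + 4 fR V_g)]/2 = [−175 + √(175² + 4×175×29)]/2 = 25.3 m/s
Subgeostrophic (V < V_g = 29 m/s), as expected around a low.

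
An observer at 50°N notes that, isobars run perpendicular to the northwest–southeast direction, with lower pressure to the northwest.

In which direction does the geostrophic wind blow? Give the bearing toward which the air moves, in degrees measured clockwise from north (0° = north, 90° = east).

045°

The pressure-gradient force points toward the northwest (bearing 315°).
Geostrophic balance: in the Northern Hemisphere the Coriolis force deflects motion to the right, so the geostrophic wind blows 90° to the right of the pressure-gradient force (low pressure on the left).
Rotating 315° by 90° clockwise gives 045° — the wind blows toward the northeast.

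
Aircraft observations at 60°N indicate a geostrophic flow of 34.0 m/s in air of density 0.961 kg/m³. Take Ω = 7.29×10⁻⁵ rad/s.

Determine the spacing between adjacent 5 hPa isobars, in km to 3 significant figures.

Coriolis parameter at 60°N:
f = 2Ω sin φ = 2 × 7.29×10⁻⁵ × sin 60° = 1.26×10⁻⁴ s⁻¹
Geostrophic balance rearranged: |∂P/∂n| = f ρ V_g
|∂P/∂n| = 1.26×10⁻⁴ × 0.961 × 34.0 = 4.13×10⁻³ Pa/m
Isobar spacing: Δn = ΔP/|∂P/∂n| = 500 Pa / 4.13×10⁻³ Pa/m = 121194 m ≈ 121 km

121 km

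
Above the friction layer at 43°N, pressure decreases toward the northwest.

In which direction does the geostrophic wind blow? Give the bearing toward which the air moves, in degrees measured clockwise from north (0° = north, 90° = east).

The pressure-gradient force points toward the northwest (bearing 315°).
Geostrophic balance: in the Northern Hemisphere the Coriolis force deflects motion to the right, so the geostrophic wind blows 90° to the right of the pressure-gradient force (low pressure on the left).
Rotating 315° by 90° clockwise gives 045° — the wind blows toward the northeast.

045°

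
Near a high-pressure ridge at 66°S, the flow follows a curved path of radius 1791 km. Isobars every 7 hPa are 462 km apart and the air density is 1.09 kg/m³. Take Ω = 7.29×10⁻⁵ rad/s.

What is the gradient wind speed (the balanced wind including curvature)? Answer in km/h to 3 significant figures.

Coriolis parameter at 66°S:
f = 2Ω sin φ = 2 × 7.29×10⁻⁵ × sin 66° = 1.33×10⁻⁴ s⁻¹
Pressure gradient: |∂P/∂n| = 700 Pa / 462000 m = 1.52×10⁻³ Pa/m
Geostrophic speed: V_g = |∂P/∂n|/(fρ) = 1.52×10⁻³/(1.33×10⁻⁴ × 1.09) = 10.4 m/s
Around a high, pressure-gradient force acts outward with centrifugal, so Coriolis balances both:
fV = (1/ρ)|∂P/∂n| + V²/R  →  V² − fR·V + fR·V_g = 0
With fR = 1.33×10⁻⁴ × 1791×10³ m = 239 m/s:
V = [fR − √((fR)² − 4 fR V_g)]/2 = [239 − √(239² − 4×239×10.4)]/2 = 10.9 m/s
Supergeostrophic (V > V_g = 10.4 m/s), as expected around a high.
Converting: 10.9 m/s × 3.6 = 39.4 km/h

39.4 km/h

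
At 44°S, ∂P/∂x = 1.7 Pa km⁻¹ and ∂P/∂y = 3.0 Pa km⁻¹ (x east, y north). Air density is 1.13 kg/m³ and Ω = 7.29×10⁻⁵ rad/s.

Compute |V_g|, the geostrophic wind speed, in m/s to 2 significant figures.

30 m/s

Coriolis parameter at 44°S:
f = 2Ω sin φ = 2 × 7.29×10⁻⁵ × sin 44° = 1.01×10⁻⁴ s⁻¹
In the Southern Hemisphere f is negative: f = −1.01×10⁻⁴ s⁻¹.
Component geostrophic relations (x east, y north):
u_g = −(1/(fρ)) ∂P/∂y,  v_g = (1/(fρ)) ∂P/∂x
u_g = −(3.0×10⁻³)/(−1.01×10⁻⁴ × 1.13) = 26.2 m/s;  v_g = (1.7×10⁻³)/(−1.01×10⁻⁴ × 1.13) = −14.9 m/s
|V_g| = √(u_g² + v_g²) = 30.1 m/s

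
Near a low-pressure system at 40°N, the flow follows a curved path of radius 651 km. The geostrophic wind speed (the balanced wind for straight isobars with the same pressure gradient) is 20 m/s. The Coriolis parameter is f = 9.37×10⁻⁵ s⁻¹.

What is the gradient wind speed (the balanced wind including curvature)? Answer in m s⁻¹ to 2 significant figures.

Around a low, centrifugal force acts outward with Coriolis, so pressure-gradient force balances both:
(1/ρ)|∂P/∂n| = fV + V²/R  →  V² + fR·V − fR·V_g = 0
With fR = 9.37×10⁻⁵ × 651×10³ m = 61.0 m/s:
V = [−fR + √((fR)² + 4 fR V_g)]/2 = [−61.0 + √(61.0² + 4×61.0×20)]/2 = 15.9 m/s
Subgeostrophic (V < V_g = 20 m/s), as expected around a low.

16 m s⁻¹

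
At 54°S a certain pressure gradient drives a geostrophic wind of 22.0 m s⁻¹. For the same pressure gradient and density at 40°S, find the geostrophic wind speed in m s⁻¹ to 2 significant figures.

28 m s⁻¹

With the same pressure gradient and density, V_g ∝ 1/f ∝ 1/sin φ.
V₂ = V₁ · sin φ₁ / sin φ₂ = 22.0 × sin 54° / sin 40°
V₂ = 22.0 × 0.8090/0.6428 = 28 m s⁻¹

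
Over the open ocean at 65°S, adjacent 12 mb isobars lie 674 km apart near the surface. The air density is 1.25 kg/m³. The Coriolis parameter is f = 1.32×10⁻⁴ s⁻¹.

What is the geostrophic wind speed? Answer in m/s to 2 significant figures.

Pressure gradient: |∂P/∂n| = 1200 Pa / 674000 m = 1.78×10⁻³ Pa/m
Geostrophic balance (pressure-gradient force = Coriolis force):
V_g = (1/(fρ)) |∂P/∂n| = 1.78×10⁻³ / (1.32×10⁻⁴ × 1.25) = 10.8 m/s

11 m/s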